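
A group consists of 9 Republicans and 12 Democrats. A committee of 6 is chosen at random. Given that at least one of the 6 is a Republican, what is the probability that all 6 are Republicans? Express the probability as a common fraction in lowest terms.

Work in counts. Selections with at least one Republican: C(21,6) − C(12,6) = 54264 − 924 = 53340.
Of those, selections where all 6 are Republicans: C(9,6) = 84.
Conditional probability = 84/53340 = 1/635.

1/635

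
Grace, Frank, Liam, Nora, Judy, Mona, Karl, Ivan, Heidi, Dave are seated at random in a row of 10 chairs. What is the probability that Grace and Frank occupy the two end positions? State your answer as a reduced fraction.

1/45

There are 10! = 3628800 arrangements.
Place Grace and Frank at the ends in 2 ways, arrange the remaining 8 in 8! = 40320 ways: 2·40320 = 80640.
Probability = 80640/3628800 = 1/45.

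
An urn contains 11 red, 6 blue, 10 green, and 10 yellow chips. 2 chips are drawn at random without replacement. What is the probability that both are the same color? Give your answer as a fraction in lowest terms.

80/333

There are C(37,2) = 666 ways to draw 2 chips.
All same color: C(11,2) + C(6,2) + C(10,2) + C(10,2) = 55 + 15 + 45 + 45 = 160.
Probability = 160/666 = 80/333.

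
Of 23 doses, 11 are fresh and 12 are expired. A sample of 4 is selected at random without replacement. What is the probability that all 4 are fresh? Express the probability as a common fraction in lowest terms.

There are C(23,4) = 8855 possible selections.
Selections with all fresh: C(11,4) = 330.
Probability = 330/8855 = 6/161.

6/161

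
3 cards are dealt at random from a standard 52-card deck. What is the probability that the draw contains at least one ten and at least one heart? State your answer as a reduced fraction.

33/260

There are C(52,3) = 22100 possible draws.
By inclusion-exclusion on the complements, draws missing all tens or all hearts: C(48,3) + C(39,3) − C(36,3) = 17296 + 9139 − 7140 = 19295.
So draws with at least one of each: 22100 − 19295 = 2805, probability 2805/22100 = 33/260.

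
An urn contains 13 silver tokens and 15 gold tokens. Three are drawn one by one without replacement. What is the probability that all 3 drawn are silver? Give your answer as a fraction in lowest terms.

Multiply the conditional probabilities at each draw: 13/28 · 12/27 · 11/26 = 1716/19656 = 11/126.

11/126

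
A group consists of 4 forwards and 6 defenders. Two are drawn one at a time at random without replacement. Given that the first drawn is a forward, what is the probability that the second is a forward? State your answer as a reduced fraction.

1/3

After removing one forward, 9 remain: 3 forwards and 6 defenders.
So the probability the next is a forward is 3/9 = 1/3.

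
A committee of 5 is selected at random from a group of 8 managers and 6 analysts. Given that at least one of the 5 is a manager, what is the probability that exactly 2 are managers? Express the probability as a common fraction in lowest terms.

140/499

Work in counts. Selections with at least one manager: C(14,5) − C(6,5) = 2002 − 6 = 1996.
Of those, selections where exactly 2 are managers: C(8,2)·C(6,3) = 28·20 = 560.
Conditional probability = 560/1996 = 140/499.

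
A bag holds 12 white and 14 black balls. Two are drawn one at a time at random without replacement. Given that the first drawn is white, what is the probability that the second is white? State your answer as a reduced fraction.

11/25

After removing one white, 25 remain: 11 white and 14 black.
So the probability the next is white is 11/25.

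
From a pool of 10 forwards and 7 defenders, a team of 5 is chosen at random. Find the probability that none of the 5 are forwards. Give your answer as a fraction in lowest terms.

3/884

There are C(17,5) = 6188 possible selections.
Selections with no forwards (all defenders): C(7,5) = 21.
Probability = 21/6188 = 3/884.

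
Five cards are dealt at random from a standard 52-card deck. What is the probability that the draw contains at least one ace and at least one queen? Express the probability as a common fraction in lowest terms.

There are C(52,5) = 2598960 possible draws.
By inclusion-exclusion on the complements, draws missing all aces or all queens: C(48,5) + C(48,5) − C(44,5) = 1712304 + 1712304 − 1086008 = 2338600.
So draws with at least one of each: 2598960 − 2338600 = 260360, probability 260360/2598960 = 6509/64974.

6509/64974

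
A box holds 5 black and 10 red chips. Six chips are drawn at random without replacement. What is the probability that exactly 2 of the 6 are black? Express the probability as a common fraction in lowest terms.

60/143

There are C(15,6) = 5005 ways to choose 6 from 15.
Selections with exactly 2 black: choose 2 of the 5 black and 4 of the 10 red, C(5,2)·C(10,4) = 10·210 = 2100.
Probability = 2100/5005 = 60/143.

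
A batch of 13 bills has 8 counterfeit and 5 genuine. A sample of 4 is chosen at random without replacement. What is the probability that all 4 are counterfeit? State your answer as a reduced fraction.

14/143

There are C(13,4) = 715 possible selections.
Selections with all counterfeit: C(8,4) = 70.
Probability = 70/715 = 14/143.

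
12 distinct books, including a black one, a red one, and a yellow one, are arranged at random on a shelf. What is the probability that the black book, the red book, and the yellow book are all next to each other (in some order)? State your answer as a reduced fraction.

1/22

There are 12! = 479001600 arrangements.
Treat the three as one block: 10! placements × 3! orders within the block = 3628800·6 = 21772800.
Probability = 21772800/479001600 = 1/22.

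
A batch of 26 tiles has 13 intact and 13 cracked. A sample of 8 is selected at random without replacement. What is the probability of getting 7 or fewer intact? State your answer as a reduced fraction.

Total selections: C(26,8) = 1562275.
The complement is exactly 8 intact: C(13,8)·C(13,0) = 1287.
Probability = 1 − 1287/1562275 = 1560988/1562275 = 10916/10925.

10916/10925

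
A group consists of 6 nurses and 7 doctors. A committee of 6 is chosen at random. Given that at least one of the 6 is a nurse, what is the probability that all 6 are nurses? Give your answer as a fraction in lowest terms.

Work in counts. Selections with at least one nurse: C(13,6) − C(7,6) = 1716 − 7 = 1709.
Of those, selections where all 6 are nurses: C(6,6) = 1.
Conditional probability = 1/1709.

1/1709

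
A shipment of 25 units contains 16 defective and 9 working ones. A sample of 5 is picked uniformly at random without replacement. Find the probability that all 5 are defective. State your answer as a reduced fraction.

There are C(25,5) = 53130 possible selections.
Selections with all defective: C(16,5) = 4368.
Probability = 4368/53130 = 104/1265.

104/1265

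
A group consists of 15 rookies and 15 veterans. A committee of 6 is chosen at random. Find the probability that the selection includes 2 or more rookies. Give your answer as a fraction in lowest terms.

239/261

Total selections: C(30,6) = 593775.
Count the complement (fewer than 2 rookies): C(15,0)·C(15,6) + C(15,1)·C(15,5) = 5005 + 45045 = 50050.
Probability = 1 − 50050/593775 = 543725/593775 = 239/261.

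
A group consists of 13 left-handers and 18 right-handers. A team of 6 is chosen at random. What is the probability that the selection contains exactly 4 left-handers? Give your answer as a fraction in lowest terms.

935/6293

Total number of selections: C(31,6) = 736281.
Selections with exactly 4 left-handers: choose 4 of the 13 left-handers and 2 of the 18 right-handers, C(13,4)·C(18,2) = 715·153 = 109395.
Probability = 109395/736281 = 935/6293.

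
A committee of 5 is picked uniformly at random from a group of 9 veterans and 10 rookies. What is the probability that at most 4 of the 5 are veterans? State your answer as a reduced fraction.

639/646

Total selections: C(19,5) = 11628.
The complement is exactly 5 veterans: C(9,5)·C(10,0) = 126.
Probability = 1 − 126/11628 = 11502/11628 = 639/646.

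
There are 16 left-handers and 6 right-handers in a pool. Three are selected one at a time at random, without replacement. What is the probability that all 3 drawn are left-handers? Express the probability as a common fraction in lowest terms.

4/11

Multiply the conditional probabilities at each draw: 16/22 · 15/21 · 14/20 = 3360/9240 = 4/11.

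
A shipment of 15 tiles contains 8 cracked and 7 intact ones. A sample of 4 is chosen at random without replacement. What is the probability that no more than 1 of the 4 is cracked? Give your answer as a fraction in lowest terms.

There are C(15,4) = 1365 ways to choose the 4.
Favorable selections (no more than 1 cracked): C(8,0)·C(7,4) + C(8,1)·C(7,3) = 35 + 280 = 315.
Probability = 315/1365 = 3/13.

3/13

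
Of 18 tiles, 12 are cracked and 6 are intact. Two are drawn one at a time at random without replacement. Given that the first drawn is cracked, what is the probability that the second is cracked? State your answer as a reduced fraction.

After removing one cracked, 17 remain: 11 cracked and 6 intact.
So the probability the next is cracked is 11/17.

11/17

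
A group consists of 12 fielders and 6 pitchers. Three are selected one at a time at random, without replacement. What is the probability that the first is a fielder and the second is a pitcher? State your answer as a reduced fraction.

4/17

Multiply the conditional probabilities at each draw: 12/18 · 6/17 = 72/306 = 4/17.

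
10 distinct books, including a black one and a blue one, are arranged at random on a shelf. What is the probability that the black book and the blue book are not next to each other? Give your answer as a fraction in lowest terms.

4/5

There are 10! = 3628800 arrangements.
Arrangements with the black book and the blue book adjacent: 2·9! = 725760.
So not adjacent: 3628800 − 725760 = 2903040, probability 2903040/3628800 = 4/5.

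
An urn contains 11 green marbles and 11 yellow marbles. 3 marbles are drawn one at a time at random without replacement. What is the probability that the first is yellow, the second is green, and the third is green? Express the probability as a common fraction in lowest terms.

Multiply the conditional probabilities at each draw: 11/22 · 11/21 · 10/20 = 1210/9240 = 11/84.

11/84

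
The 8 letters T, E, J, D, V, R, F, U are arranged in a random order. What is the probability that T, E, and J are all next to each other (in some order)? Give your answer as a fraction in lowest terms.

3/28

There are 8! = 40320 arrangements.
Treat the three as one block: 6! placements × 3! orders within the block = 720·6 = 4320.
Probability = 4320/40320 = 3/28.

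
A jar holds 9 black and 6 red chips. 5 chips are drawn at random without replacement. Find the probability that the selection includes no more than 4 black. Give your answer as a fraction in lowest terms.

There are C(15,5) = 3003 ways to choose the 5.
The complement is exactly 5 black: C(9,5)·C(6,0) = 126.
Probability = 1 − 126/3003 = 2877/3003 = 137/143.

137/143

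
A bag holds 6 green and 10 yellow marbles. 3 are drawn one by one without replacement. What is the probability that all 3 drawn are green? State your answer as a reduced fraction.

1/28

Multiply the conditional probabilities at each draw: 6/16 · 5/15 · 4/14 = 120/3360 = 1/28.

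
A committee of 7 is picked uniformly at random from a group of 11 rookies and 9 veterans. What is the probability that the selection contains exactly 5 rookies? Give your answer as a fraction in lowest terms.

The sample space is all 7-subsets of the 20: C(20,7) = 77520.
Selections with exactly 5 rookies: choose 5 of the 11 rookies and 2 of the 9 veterans, C(11,5)·C(9,2) = 462·36 = 16632.
Probability = 16632/77520 = 693/3230.

693/3230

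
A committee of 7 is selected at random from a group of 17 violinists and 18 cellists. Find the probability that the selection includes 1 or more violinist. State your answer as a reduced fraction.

There are C(35,7) = 6724520 ways to choose the 7.
Favorable selections (1 or more violinist): C(17,1)·C(18,6) + C(17,2)·C(18,5) + C(17,3)·C(18,4) + C(17,4)·C(18,3) + C(17,5)·C(18,2) + C(17,6)·C(18,1) + C(17,7)·C(18,0) = 315588 + 1165248 + 2080800 + 1942080 + 946764 + 222768 + 19448 = 6692696.
Probability = 6692696/6724520 = 49211/49445.

49211/49445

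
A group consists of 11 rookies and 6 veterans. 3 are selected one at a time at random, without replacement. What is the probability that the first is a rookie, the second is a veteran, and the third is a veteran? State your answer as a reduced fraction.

Multiply the conditional probabilities at each draw: 11/17 · 6/16 · 5/15 = 330/4080 = 11/136.

11/136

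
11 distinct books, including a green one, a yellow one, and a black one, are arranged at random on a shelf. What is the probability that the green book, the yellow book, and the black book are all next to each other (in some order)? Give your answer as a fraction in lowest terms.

3/55

There are 11! = 39916800 arrangements.
Treat the three as one block: 9! placements × 3! orders within the block = 362880·6 = 2177280.
Probability = 2177280/39916800 = 3/55.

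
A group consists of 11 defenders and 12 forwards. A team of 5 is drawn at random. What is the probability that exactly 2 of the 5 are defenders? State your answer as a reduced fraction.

1100/3059

The sample space is all 5-subsets of the 23: C(23,5) = 33649.
Selections with exactly 2 defenders: choose 2 of the 11 defenders and 3 of the 12 forwards, C(11,2)·C(12,3) = 55·220 = 12100.
Probability = 12100/33649 = 1100/3059.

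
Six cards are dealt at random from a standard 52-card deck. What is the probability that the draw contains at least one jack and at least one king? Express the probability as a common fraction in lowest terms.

718637/5089630

There are C(52,6) = 20358520 possible draws.
By inclusion-exclusion on the complements, draws missing all jacks or all kings: C(48,6) + C(48,6) − C(44,6) = 12271512 + 12271512 − 7059052 = 17483972.
So draws with at least one of each: 20358520 − 17483972 = 2874548, probability 2874548/20358520 = 718637/5089630.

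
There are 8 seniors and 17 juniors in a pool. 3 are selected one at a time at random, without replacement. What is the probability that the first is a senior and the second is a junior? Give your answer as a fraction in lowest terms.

Multiply the conditional probabilities at each draw: 8/25 · 17/24 = 136/600 = 17/75.

17/75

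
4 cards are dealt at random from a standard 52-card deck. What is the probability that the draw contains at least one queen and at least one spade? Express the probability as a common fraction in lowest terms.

There are C(52,4) = 270725 possible draws.
By inclusion-exclusion on the complements, draws missing all queens or all spades: C(48,4) + C(39,4) − C(36,4) = 194580 + 82251 − 58905 = 217926.
So draws with at least one of each: 270725 − 217926 = 52799, probability 52799/270725.

52799/270725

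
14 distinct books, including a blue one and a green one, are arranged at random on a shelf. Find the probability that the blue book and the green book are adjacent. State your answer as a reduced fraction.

1/7

There are 14! = 87178291200 arrangements.
Treat the blue book and the green book as a block: 13! arrangements of the blocks × 2 orders within the block = 2·6227020800 = 12454041600.
Probability = 12454041600/87178291200 = 1/7.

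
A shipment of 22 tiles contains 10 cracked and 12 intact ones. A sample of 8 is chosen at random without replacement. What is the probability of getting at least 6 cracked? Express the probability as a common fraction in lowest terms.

There are C(22,8) = 319770 ways to choose the 8.
Favorable selections (at least 6 cracked): C(10,6)·C(12,2) + C(10,7)·C(12,1) + C(10,8)·C(12,0) = 13860 + 1440 + 45 = 15345.
Probability = 15345/319770 = 31/646.

31/646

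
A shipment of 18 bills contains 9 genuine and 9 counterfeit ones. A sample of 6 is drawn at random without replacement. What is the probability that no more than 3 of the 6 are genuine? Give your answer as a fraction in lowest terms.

There are C(18,6) = 18564 ways to choose the 6.
Count the complement (more than 3 genuine): C(9,4)·C(9,2) + C(9,5)·C(9,1) + C(9,6)·C(9,0) = 4536 + 1134 + 84 = 5754.
Probability = 1 − 5754/18564 = 12810/18564 = 305/442.

305/442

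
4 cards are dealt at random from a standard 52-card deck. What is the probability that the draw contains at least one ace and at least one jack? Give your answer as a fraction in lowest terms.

There are C(52,4) = 270725 possible draws.
By inclusion-exclusion on the complements, draws missing all aces or all jacks: C(48,4) + C(48,4) − C(44,4) = 194580 + 194580 − 135751 = 253409.
So draws with at least one of each: 270725 − 253409 = 17316, probability 17316/270725 = 1332/20825.

1332/20825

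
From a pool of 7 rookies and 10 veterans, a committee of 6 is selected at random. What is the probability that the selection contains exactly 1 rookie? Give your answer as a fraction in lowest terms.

There are C(17,6) = 12376 ways to choose 6 from 17.
Selections with exactly 1 rookie: choose 1 of the 7 rookies and 5 of the 10 veterans, C(7,1)·C(10,5) = 7·252 = 1764.
Probability = 1764/12376 = 63/442.

63/442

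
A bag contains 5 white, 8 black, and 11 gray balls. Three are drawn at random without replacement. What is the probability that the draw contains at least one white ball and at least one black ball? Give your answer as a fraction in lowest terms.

There are C(24,3) = 2024 possible draws.
By inclusion-exclusion on the complements, draws missing all white or all black: C(19,3) + C(16,3) − C(11,3) = 969 + 560 − 165 = 1364.
So draws with at least one of each: 2024 − 1364 = 660, probability 660/2024 = 15/46.

15/46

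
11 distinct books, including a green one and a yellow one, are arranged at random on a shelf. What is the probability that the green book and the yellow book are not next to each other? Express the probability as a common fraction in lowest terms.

9/11

There are 11! = 39916800 arrangements.
Arrangements with the green book and the yellow book adjacent: 2·10! = 7257600.
So not adjacent: 39916800 − 7257600 = 32659200, probability 32659200/39916800 = 9/11.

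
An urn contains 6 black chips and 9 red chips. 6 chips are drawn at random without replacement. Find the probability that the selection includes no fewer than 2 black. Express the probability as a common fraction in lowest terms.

There are C(15,6) = 5005 ways to choose the 6.
Count the complement (fewer than 2 black): C(6,0)·C(9,6) + C(6,1)·C(9,5) = 84 + 756 = 840.
Probability = 1 − 840/5005 = 4165/5005 = 119/143.

119/143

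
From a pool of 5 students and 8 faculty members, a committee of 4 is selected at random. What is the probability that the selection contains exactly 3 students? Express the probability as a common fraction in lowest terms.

The sample space is all 4-subsets of the 13: C(13,4) = 715.
Selections with exactly 3 students: choose 3 of the 5 students and 1 of the 8 faculty members, C(5,3)·C(8,1) = 10·8 = 80.
Probability = 80/715 = 16/143.

16/143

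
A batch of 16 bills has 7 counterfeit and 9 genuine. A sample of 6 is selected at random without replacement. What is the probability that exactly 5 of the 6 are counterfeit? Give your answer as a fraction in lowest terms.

27/1144

Total number of selections: C(16,6) = 8008.
Selections with exactly 5 counterfeit: choose 5 of the 7 counterfeit and 1 of the 9 genuine, C(7,5)·C(9,1) = 21·9 = 189.
Probability = 189/8008 = 27/1144.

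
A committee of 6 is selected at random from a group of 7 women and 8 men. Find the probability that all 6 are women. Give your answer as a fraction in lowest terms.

There are C(15,6) = 5005 possible selections.
Selections with all women: C(7,6) = 7.
Probability = 7/5005 = 1/715.

1/715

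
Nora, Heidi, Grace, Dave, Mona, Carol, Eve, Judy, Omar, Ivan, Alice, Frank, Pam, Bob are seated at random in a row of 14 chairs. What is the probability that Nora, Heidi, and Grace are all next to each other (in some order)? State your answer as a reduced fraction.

3/91

There are 14! = 87178291200 arrangements.
Treat the three as one block: 12! placements × 3! orders within the block = 479001600·6 = 2874009600.
Probability = 2874009600/87178291200 = 3/91.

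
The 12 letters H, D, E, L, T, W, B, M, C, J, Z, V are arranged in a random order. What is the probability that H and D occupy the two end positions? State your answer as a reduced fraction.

There are 12! = 479001600 arrangements.
Place H and D at the ends in 2 ways, arrange the remaining 10 in 10! = 3628800 ways: 2·3628800 = 7257600.
Probability = 7257600/479001600 = 1/66.

1/66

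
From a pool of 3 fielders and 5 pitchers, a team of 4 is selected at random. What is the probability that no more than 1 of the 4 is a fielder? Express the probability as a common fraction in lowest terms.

Total selections: C(8,4) = 70.
Favorable selections (no more than 1 fielder): C(3,0)·C(5,4) + C(3,1)·C(5,3) = 5 + 30 = 35.
Probability = 35/70 = 1/2.

1/2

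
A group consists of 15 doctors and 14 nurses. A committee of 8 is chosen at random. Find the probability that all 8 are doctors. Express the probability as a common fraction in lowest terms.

There are C(29,8) = 4292145 possible selections.
Selections with all doctors: C(15,8) = 6435.
Probability = 6435/4292145 = 1/667.

1/667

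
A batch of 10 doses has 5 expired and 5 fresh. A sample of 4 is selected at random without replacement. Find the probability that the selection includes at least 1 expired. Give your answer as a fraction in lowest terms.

There are C(10,4) = 210 ways to choose the 4.
The complement is all 4 are fresh: C(5,4) = 5.
Probability = 1 − 5/210 = 205/210 = 41/42.

41/42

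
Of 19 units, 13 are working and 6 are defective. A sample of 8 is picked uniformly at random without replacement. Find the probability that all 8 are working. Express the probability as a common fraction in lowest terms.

11/646

There are C(19,8) = 75582 possible selections.
Selections with all working: C(13,8) = 1287.
Probability = 1287/75582 = 11/646.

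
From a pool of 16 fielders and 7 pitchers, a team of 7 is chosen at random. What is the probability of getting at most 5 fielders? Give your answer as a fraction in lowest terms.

16151/22287

There are C(23,7) = 245157 ways to choose the 7.
Count the complement (more than 5 fielders): C(16,6)·C(7,1) + C(16,7)·C(7,0) = 56056 + 11440 = 67496.
Probability = 1 − 67496/245157 = 177661/245157 = 16151/22287.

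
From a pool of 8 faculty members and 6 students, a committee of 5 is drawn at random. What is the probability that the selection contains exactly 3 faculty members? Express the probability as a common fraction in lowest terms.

The sample space is all 5-subsets of the 14: C(14,5) = 2002.
Selections with exactly 3 faculty members: choose 3 of the 8 faculty members and 2 of the 6 students, C(8,3)·C(6,2) = 56·15 = 840.
Probability = 840/2002 = 60/143.

60/143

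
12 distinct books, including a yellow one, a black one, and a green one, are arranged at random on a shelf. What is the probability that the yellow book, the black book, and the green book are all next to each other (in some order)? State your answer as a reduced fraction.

There are 12! = 479001600 arrangements.
Treat the three as one block: 10! placements × 3! orders within the block = 3628800·6 = 21772800.
Probability = 21772800/479001600 = 1/22.

1/22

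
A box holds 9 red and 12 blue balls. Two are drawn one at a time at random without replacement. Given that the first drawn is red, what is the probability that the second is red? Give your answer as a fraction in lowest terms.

After removing one red, 20 remain: 8 red and 12 blue.
So the probability the next is red is 8/20 = 2/5.

2/5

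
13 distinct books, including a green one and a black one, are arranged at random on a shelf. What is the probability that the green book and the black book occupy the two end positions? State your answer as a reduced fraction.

There are 13! = 6227020800 arrangements.
Place the green book and the black book at the ends in 2 ways, arrange the remaining 11 in 11! = 39916800 ways: 2·39916800 = 79833600.
Probability = 79833600/6227020800 = 1/78.

1/78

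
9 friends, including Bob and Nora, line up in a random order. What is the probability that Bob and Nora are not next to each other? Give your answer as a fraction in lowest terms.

7/9

There are 9! = 362880 arrangements.
Arrangements with Bob and Nora adjacent: 2·8! = 80640.
So not adjacent: 362880 − 80640 = 282240, probability 282240/362880 = 7/9.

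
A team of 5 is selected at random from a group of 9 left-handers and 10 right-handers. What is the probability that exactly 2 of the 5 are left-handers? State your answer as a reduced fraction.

120/323

There are C(19,5) = 11628 ways to choose 5 from 19.
Selections with exactly 2 left-handers: choose 2 of the 9 left-handers and 3 of the 10 right-handers, C(9,2)·C(10,3) = 36·120 = 4320.
Probability = 4320/11628 = 120/323.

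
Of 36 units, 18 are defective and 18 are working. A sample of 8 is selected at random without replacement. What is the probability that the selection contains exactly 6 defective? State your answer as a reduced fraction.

There are C(36,8) = 30260340 ways to choose 8 from 36.
Selections with exactly 6 defective: choose 6 of the 18 defective and 2 of the 18 working, C(18,6)·C(18,2) = 18564·153 = 2840292.
Probability = 2840292/30260340 = 4641/49445.

4641/49445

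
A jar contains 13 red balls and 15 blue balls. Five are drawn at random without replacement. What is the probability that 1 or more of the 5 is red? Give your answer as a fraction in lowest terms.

349/360

Total selections: C(28,5) = 98280.
The complement is all 5 are blue: C(15,5) = 3003.
Probability = 1 − 3003/98280 = 95277/98280 = 349/360.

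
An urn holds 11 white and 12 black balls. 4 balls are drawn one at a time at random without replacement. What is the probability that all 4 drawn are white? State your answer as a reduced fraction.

Multiply the conditional probabilities at each draw: 11/23 · 10/22 · 9/21 · 8/20 = 7920/212520 = 6/161.

6/161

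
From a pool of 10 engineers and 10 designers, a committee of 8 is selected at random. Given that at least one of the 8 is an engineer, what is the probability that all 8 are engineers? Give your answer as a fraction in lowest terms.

Work in counts. Selections with at least one engineer: C(20,8) − C(10,8) = 125970 − 45 = 125925.
Of those, selections where all 8 are engineers: C(10,8) = 45.
Conditional probability = 45/125925 = 3/8395.

3/8395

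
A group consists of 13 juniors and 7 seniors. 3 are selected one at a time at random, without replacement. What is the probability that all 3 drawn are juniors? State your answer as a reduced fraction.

Multiply the conditional probabilities at each draw: 13/20 · 12/19 · 11/18 = 1716/6840 = 143/570.

143/570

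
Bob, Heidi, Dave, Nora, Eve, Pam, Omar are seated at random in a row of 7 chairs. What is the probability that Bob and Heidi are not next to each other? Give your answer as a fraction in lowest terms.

There are 7! = 5040 arrangements.
Arrangements with Bob and Heidi adjacent: 2·6! = 1440.
So not adjacent: 5040 − 1440 = 3600, probability 3600/5040 = 5/7.

5/7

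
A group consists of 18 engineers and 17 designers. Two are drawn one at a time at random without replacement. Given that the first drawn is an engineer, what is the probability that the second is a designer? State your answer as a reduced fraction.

1/2

After removing one engineer, 34 remain: 17 engineers and 17 designers.
So the probability the next is a designer is 17/34 = 1/2.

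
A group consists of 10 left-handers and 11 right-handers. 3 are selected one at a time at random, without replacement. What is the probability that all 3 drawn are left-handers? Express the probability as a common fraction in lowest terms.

Multiply the conditional probabilities at each draw: 10/21 · 9/20 · 8/19 = 720/7980 = 12/133.

12/133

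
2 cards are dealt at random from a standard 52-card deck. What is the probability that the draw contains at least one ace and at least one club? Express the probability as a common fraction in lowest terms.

There are C(52,2) = 1326 possible draws.
By inclusion-exclusion on the complements, draws missing all aces or all clubs: C(48,2) + C(39,2) − C(36,2) = 1128 + 741 − 630 = 1239.
So draws with at least one of each: 1326 − 1239 = 87, probability 87/1326 = 29/442.

29/442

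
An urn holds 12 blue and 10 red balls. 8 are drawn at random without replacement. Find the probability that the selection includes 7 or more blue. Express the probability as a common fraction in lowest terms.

1/38

There are C(22,8) = 319770 ways to choose the 8.
Favorable selections (7 or more blue): C(12,7)·C(10,1) + C(12,8)·C(10,0) = 7920 + 495 = 8415.
Probability = 8415/319770 = 1/38.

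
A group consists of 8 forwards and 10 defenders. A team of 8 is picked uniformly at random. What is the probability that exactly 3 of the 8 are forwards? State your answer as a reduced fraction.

784/2431

There are C(18,8) = 43758 ways to choose 8 from 18.
Selections with exactly 3 forwards: choose 3 of the 8 forwards and 5 of the 10 defenders, C(8,3)·C(10,5) = 56·252 = 14112.
Probability = 14112/43758 = 784/2431.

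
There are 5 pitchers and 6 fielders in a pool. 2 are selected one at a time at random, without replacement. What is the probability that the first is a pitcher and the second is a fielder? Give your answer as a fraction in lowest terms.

Multiply the conditional probabilities at each draw: 5/11 · 6/10 = 30/110 = 3/11.

3/11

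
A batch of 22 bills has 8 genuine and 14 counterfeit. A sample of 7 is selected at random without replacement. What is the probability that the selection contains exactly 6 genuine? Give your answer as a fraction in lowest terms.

49/21318

There are C(22,7) = 170544 ways to choose 7 from 22.
Selections with exactly 6 genuine: choose 6 of the 8 genuine and 1 of the 14 counterfeit, C(8,6)·C(14,1) = 28·14 = 392.
Probability = 392/170544 = 49/21318.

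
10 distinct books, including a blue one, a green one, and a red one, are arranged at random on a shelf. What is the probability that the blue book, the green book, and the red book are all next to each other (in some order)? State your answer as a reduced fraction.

1/15

There are 10! = 3628800 arrangements.
Treat the three as one block: 8! placements × 3! orders within the block = 40320·6 = 241920.
Probability = 241920/3628800 = 1/15.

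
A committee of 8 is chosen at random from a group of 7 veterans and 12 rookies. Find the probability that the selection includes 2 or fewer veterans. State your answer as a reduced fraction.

Total selections: C(19,8) = 75582.
Favorable selections (2 or fewer veterans): C(7,0)·C(12,8) + C(7,1)·C(12,7) + C(7,2)·C(12,6) = 495 + 5544 + 19404 = 25443.
Probability = 25443/75582 = 2827/8398.

2827/8398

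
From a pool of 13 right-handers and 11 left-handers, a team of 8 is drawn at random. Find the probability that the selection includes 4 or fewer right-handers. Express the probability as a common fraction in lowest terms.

Total selections: C(24,8) = 735471.
Count the complement (more than 4 right-handers): C(13,5)·C(11,3) + C(13,6)·C(11,2) + C(13,7)·C(11,1) + C(13,8)·C(11,0) = 212355 + 94380 + 18876 + 1287 = 326898.
Probability = 1 − 326898/735471 = 408573/735471 = 4127/7429.

4127/7429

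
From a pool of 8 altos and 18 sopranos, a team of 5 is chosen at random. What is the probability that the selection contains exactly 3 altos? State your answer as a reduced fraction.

Total number of selections: C(26,5) = 65780.
Selections with exactly 3 altos: choose 3 of the 8 altos and 2 of the 18 sopranos, C(8,3)·C(18,2) = 56·153 = 8568.
Probability = 8568/65780 = 2142/16445.

2142/16445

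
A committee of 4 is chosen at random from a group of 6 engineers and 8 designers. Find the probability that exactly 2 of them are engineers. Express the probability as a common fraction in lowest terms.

60/143

There are C(14,4) = 1001 ways to choose 4 from 14.
Selections with exactly 2 engineers: choose 2 of the 6 engineers and 2 of the 8 designers, C(6,2)·C(8,2) = 15·28 = 420.
Probability = 420/1001 = 60/143.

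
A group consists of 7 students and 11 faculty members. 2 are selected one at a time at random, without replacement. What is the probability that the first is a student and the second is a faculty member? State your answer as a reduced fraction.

Multiply the conditional probabilities at each draw: 7/18 · 11/17 = 77/306.

77/306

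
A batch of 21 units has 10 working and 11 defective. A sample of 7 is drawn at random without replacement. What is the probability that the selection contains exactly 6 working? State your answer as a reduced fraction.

The sample space is all 7-subsets of the 21: C(21,7) = 116280.
Selections with exactly 6 working: choose 6 of the 10 working and 1 of the 11 defective, C(10,6)·C(11,1) = 210·11 = 2310.
Probability = 2310/116280 = 77/3876.

77/3876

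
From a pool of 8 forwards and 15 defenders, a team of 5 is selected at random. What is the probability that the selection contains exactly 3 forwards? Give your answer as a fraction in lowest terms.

840/4807

The sample space is all 5-subsets of the 23: C(23,5) = 33649.
Selections with exactly 3 forwards: choose 3 of the 8 forwards and 2 of the 15 defenders, C(8,3)·C(15,2) = 56·105 = 5880.
Probability = 5880/33649 = 840/4807.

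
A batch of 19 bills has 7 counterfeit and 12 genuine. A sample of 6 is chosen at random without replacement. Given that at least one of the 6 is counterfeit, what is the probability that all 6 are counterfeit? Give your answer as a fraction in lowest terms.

1/3744

Work in counts. Selections with at least one counterfeit: C(19,6) − C(12,6) = 27132 − 924 = 26208.
Of those, selections where all 6 are counterfeit: C(7,6) = 7.
Conditional probability = 7/26208 = 1/3744.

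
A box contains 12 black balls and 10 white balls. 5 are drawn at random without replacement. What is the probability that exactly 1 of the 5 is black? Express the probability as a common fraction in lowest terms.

20/209

There are C(22,5) = 26334 ways to choose 5 from 22.
Selections with exactly 1 black: choose 1 of the 12 black and 4 of the 10 white, C(12,1)·C(10,4) = 12·210 = 2520.
Probability = 2520/26334 = 20/209.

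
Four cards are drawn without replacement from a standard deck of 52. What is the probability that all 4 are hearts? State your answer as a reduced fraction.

There are C(52,4) = 270725 possible 4-card hands.
Hands that are all hearts: C(13,4) = 715.
Probability = 715/270725 = 11/4165.

11/4165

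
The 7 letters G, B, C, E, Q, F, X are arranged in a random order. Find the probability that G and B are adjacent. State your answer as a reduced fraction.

2/7

There are 7! = 5040 arrangements.
Treat G and B as a block: 6! arrangements of the blocks × 2 orders within the block = 2·720 = 1440.
Probability = 1440/5040 = 2/7.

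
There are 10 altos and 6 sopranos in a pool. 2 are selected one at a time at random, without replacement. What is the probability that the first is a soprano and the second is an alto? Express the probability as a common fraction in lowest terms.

1/4

Multiply the conditional probabilities at each draw: 6/16 · 10/15 = 60/240 = 1/4.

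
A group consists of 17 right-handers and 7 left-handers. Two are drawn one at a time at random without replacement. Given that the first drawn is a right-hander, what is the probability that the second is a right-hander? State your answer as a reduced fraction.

After removing one right-hander, 23 remain: 16 right-handers and 7 left-handers.
So the probability the next is a right-hander is 16/23.

16/23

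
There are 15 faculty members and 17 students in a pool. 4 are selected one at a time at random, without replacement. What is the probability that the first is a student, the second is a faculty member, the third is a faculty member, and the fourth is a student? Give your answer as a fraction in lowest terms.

Multiply the conditional probabilities at each draw: 17/32 · 15/31 · 14/30 · 16/29 = 57120/863040 = 119/1798.

119/1798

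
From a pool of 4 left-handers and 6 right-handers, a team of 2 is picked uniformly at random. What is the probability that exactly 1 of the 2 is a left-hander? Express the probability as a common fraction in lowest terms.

8/15

There are C(10,2) = 45 ways to choose 2 from 10.
Selections with exactly 1 left-hander: choose 1 of the 4 left-handers and 1 of the 6 right-handers, C(4,1)·C(6,1) = 4·6 = 24.
Probability = 24/45 = 8/15.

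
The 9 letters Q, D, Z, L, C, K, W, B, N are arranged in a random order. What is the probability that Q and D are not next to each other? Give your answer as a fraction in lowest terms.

There are 9! = 362880 arrangements.
Arrangements with Q and D adjacent: 2·8! = 80640.
So not adjacent: 362880 − 80640 = 282240, probability 282240/362880 = 7/9.

7/9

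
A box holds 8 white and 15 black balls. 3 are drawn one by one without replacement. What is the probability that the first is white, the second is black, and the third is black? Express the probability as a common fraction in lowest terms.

40/253

Multiply the conditional probabilities at each draw: 8/23 · 15/22 · 14/21 = 1680/10626 = 40/253.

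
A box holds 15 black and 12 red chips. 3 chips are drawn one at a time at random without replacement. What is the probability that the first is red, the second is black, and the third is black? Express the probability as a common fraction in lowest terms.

28/195

Multiply the conditional probabilities at each draw: 12/27 · 15/26 · 14/25 = 2520/17550 = 28/195.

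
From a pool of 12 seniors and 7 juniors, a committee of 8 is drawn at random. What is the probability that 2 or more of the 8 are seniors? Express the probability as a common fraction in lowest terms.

Total selections: C(19,8) = 75582.
The complement is exactly 1 seniors: C(12,1)·C(7,7) = 12.
Probability = 1 − 12/75582 = 75570/75582 = 12595/12597.

12595/12597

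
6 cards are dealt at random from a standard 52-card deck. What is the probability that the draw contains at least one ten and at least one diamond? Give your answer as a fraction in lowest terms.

There are C(52,6) = 20358520 possible draws.
By inclusion-exclusion on the complements, draws missing all tens or all diamonds: C(48,6) + C(39,6) − C(36,6) = 12271512 + 3262623 − 1947792 = 13586343.
So draws with at least one of each: 20358520 − 13586343 = 6772177, probability 6772177/20358520.

6772177/20358520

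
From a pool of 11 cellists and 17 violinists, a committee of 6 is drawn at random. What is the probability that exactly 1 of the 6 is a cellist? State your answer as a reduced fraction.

Total number of selections: C(28,6) = 376740.
Selections with exactly 1 cellist: choose 1 of the 11 cellists and 5 of the 17 violinists, C(11,1)·C(17,5) = 11·6188 = 68068.
Probability = 68068/376740 = 187/1035.

187/1035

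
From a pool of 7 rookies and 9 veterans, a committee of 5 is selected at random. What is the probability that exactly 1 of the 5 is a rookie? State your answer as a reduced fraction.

There are C(16,5) = 4368 ways to choose 5 from 16.
Selections with exactly 1 rookie: choose 1 of the 7 rookies and 4 of the 9 veterans, C(7,1)·C(9,4) = 7·126 = 882.
Probability = 882/4368 = 21/104.

21/104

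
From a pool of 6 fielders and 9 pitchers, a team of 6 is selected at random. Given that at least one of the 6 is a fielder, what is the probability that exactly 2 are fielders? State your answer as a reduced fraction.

270/703

Work in counts. Selections with at least one fielder: C(15,6) − C(9,6) = 5005 − 84 = 4921.
Of those, selections where exactly 2 are fielders: C(6,2)·C(9,4) = 15·126 = 1890.
Conditional probability = 1890/4921 = 270/703.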